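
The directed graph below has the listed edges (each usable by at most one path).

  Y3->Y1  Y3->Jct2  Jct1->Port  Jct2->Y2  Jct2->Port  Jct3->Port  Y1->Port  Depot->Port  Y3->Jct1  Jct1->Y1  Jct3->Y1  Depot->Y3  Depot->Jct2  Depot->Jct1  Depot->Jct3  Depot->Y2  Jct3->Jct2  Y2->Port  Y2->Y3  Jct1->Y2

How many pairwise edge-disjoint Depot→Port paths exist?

Assign every edge capacity 1; by Menger, the answer equals the max flow.
Path Depot→Port (+1); total 1.
Path Depot→Jct3→Port (+1); total 2.
Path Depot→Jct2→Port (+1); total 3.
Path Depot→Jct1→Port (+1); total 4.
Path Depot→Y2→Port (+1); total 5.
Path Depot→Y3→Y1→Port (+1); total 6.
No residual Depot→Port path; max flow = 6.
Certifying cut of size 6: {Depot→Jct1, Depot→Jct2, Depot→Jct3, Depot→Port, Depot→Y2, Depot→Y3}.

6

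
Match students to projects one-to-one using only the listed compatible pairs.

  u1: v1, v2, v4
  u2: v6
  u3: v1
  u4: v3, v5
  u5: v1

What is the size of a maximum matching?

4

Unit-capacity flow: source→left, listed edges, right→sink; max matching = max flow.
Augmenting path u1→v1 (+1); matched 1.
Augmenting path u2→v6 (+1); matched 2.
Augmenting path u4→v3 (+1); matched 3.
Augmenting path u3→v1→u1→v2 (+1); matched 4.
No augmenting path remains; maximum matching = 4.
König certificate: {u1, u2, u4, v1} is a vertex cover of size 4 (every listed pair touches it), so no matching can be larger.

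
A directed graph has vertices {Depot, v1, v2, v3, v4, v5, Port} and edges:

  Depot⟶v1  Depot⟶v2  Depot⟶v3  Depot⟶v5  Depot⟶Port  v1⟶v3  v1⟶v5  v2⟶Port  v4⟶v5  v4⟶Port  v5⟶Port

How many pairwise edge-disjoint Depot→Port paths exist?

Assign every edge capacity 1; by Menger, the answer equals the max flow.
Path Depot→Port (+1); total 1.
Path Depot→v2→Port (+1); total 2.
Path Depot→v5→Port (+1); total 3.
No residual Depot→Port path; max flow = 3.
Certifying cut of size 3: {Depot→Port, Depot→v2, v5→Port}.

3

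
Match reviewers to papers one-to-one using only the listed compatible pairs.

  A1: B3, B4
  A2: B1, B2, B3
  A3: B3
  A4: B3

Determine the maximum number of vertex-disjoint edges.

3

Unit-capacity flow: source→left, listed edges, right→sink; max matching = max flow.
Augmenting path A1→B3 (+1); matched 1.
Augmenting path A2→B1 (+1); matched 2.
Augmenting path A3→B3→A1→B4 (+1); matched 3.
No augmenting path remains; maximum matching = 3.
König certificate: {A1, A2, B3} is a vertex cover of size 3 (every listed pair touches it), so no matching can be larger.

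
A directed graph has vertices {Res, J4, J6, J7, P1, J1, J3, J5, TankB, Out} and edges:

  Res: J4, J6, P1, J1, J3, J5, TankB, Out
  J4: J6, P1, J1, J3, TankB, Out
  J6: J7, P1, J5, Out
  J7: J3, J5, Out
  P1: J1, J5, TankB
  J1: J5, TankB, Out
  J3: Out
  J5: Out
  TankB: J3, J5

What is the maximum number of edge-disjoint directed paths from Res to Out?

Assign every edge capacity 1; by Menger, the answer equals the max flow.
Path Res→Out (+1); total 1.
Path Res→J4→Out (+1); total 2.
Path Res→J6→Out (+1); total 3.
Path Res→J1→Out (+1); total 4.
Path Res→J3→Out (+1); total 5.
Path Res→J5→Out (+1); total 6.
No residual Res→Out path; max flow = 6.
Certifying cut of size 6: {J1→Out, J3→Out, J5→Out, Res→J4, Res→J6, Res→Out}.

6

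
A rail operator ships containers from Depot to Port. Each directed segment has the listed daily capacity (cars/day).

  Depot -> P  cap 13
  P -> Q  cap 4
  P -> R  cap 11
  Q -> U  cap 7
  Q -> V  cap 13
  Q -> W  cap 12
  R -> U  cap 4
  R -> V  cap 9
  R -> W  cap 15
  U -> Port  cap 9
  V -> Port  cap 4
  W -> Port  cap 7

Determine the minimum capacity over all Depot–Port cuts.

Augment Depot→P→Q→U→Port: bottleneck 4, flow now 4.
Augment Depot→P→R→U→Port: bottleneck 4, flow now 8.
Augment Depot→P→R→V→Port: bottleneck 4, flow now 12.
Augment Depot→P→R→W→Port: bottleneck 1, flow now 13.
No augmenting path remains; maximum flow = 13.
By max-flow min-cut, the minimum cut capacity equals the max flow.
In the residual graph, reachable from Depot: {Depot}.
Min-cut edges: Depot→P (13); capacity 13 = 13.

13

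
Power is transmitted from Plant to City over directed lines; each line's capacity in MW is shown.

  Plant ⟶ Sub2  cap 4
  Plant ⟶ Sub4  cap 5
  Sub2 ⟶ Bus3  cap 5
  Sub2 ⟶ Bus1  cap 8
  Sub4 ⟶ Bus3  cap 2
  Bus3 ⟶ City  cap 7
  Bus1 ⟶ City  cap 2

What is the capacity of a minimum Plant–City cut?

Augment Plant→Sub2→Bus3→City: bottleneck 4, flow now 4.
Augment Plant→Sub4→Bus3→City: bottleneck 2, flow now 6.
No augmenting path remains; maximum flow = 6.
By max-flow min-cut, the minimum cut capacity equals the max flow.
In the residual graph, reachable from Plant: {Plant, Sub4}.
Min-cut edges: Plant→Sub2 (4), Sub4→Bus3 (2); capacity 4 + 2 = 6.

6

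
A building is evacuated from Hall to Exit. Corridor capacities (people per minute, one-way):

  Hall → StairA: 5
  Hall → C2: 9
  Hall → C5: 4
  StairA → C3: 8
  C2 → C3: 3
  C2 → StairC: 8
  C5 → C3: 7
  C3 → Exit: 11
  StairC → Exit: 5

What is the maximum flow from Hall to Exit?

16

Augment Hall→StairA→C3→Exit: bottleneck 5, flow now 5.
Augment Hall→C2→C3→Exit: bottleneck 3, flow now 8.
Augment Hall→C2→StairC→Exit: bottleneck 5, flow now 13.
Augment Hall→C5→C3→Exit: bottleneck 3, flow now 16.
No augmenting path remains; maximum flow = 16.
In the residual graph, reachable from Hall: {Hall, StairA, C2, C5, C3, StairC}.
Min-cut edges: C3→Exit (11), StairC→Exit (5); capacity 11 + 5 = 16.
This cut is saturated, so no flow can exceed 16.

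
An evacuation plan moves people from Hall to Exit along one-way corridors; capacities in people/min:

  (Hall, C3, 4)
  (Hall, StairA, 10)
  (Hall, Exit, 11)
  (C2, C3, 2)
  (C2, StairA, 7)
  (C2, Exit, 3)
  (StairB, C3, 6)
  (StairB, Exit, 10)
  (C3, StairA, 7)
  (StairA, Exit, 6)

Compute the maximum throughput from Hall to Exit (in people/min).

17

Augment Hall→Exit: bottleneck 11, flow now 11.
Augment Hall→StairA→Exit: bottleneck 6, flow now 17.
No augmenting path remains; maximum flow = 17.
In the residual graph, reachable from Hall: {Hall, C3, StairA}.
Min-cut edges: Hall→Exit (11), StairA→Exit (6); capacity 11 + 6 = 17.
This cut is saturated, so no flow can exceed 17.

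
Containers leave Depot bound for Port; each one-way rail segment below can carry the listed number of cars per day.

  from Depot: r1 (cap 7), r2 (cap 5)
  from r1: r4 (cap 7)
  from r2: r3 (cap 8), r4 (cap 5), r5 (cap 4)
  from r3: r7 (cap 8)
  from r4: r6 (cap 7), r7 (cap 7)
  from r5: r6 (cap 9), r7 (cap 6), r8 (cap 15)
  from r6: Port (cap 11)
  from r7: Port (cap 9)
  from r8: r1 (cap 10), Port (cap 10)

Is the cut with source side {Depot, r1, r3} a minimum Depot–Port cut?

Given cut capacity: 5 + 7 + 8 = 20.
Augment Depot→r1→r4→r6→Port: bottleneck 7, flow now 7.
Augment Depot→r2→r3→r7→Port: bottleneck 5, flow now 12.
No augmenting path remains; maximum flow = 12.
In the residual graph, reachable from Depot: {Depot}.
Min-cut edges: Depot→r1 (7), Depot→r2 (5); capacity 7 + 5 = 12.
Cut capacity 20 exceeds the max flow 12, so it is not minimum.

No — its capacity is 20, but the minimum cut has capacity 12.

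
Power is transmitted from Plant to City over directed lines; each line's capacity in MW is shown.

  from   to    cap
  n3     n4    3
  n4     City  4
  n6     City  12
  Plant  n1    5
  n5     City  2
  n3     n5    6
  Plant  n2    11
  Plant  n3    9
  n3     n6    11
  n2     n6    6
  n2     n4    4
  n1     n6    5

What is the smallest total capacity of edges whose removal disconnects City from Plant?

18

Augment Plant→n1→n6→City: bottleneck 5, flow now 5.
Augment Plant→n2→n4→City: bottleneck 4, flow now 9.
Augment Plant→n2→n6→City: bottleneck 6, flow now 15.
Augment Plant→n3→n5→City: bottleneck 2, flow now 17.
Augment Plant→n3→n6→City: bottleneck 1, flow now 18.
No augmenting path remains; maximum flow = 18.
By max-flow min-cut, the minimum cut capacity equals the max flow.
In the residual graph, reachable from Plant: {Plant, n1, n2, n3, n4, n5, n6}.
Min-cut edges: n4→City (4), n5→City (2), n6→City (12); capacity 4 + 2 + 12 = 18.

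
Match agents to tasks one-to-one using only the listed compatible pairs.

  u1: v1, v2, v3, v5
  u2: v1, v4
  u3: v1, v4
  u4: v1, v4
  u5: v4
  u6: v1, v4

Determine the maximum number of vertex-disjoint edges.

3

Unit-capacity flow: source→left, listed edges, right→sink; max matching = max flow.
Augmenting path u1→v1 (+1); matched 1.
Augmenting path u2→v4 (+1); matched 2.
Augmenting path u3→v1→u1→v2 (+1); matched 3.
No augmenting path remains; maximum matching = 3.
König certificate: {u1, v1, v4} is a vertex cover of size 3 (every listed pair touches it), so no matching can be larger.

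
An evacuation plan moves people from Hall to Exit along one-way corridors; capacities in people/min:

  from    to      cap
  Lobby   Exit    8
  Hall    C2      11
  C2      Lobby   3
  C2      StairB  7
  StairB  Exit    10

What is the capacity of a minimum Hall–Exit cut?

Augment Hall→C2→StairB→Exit: bottleneck 7, flow now 7.
Augment Hall→C2→Lobby→Exit: bottleneck 3, flow now 10.
No augmenting path remains; maximum flow = 10.
By max-flow min-cut, the minimum cut capacity equals the max flow.
In the residual graph, reachable from Hall: {Hall, C2}.
Min-cut edges: C2→StairB (7), C2→Lobby (3); capacity 7 + 3 = 10.

10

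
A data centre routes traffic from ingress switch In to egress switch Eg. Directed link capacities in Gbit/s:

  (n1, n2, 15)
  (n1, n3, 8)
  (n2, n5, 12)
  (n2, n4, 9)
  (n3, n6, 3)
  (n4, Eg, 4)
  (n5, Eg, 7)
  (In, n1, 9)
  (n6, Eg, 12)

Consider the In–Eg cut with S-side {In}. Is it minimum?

Yes — it is a minimum cut (capacity 9).

Given cut capacity: 9 = 9.
Augment In→n1→n2→n4→Eg: bottleneck 4, flow now 4.
Augment In→n1→n2→n5→Eg: bottleneck 5, flow now 9.
No augmenting path remains; maximum flow = 9.
Cut capacity 9 equals the max flow, so it is a minimum cut.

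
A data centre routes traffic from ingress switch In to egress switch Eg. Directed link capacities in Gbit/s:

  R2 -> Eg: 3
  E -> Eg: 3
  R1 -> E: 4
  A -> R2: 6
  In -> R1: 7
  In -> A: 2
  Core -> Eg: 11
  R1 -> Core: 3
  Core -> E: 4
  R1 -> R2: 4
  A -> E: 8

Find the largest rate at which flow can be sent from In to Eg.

Augment In→A→R2→Eg: bottleneck 2, flow now 2.
Augment In→R1→R2→Eg: bottleneck 1, flow now 3.
Augment In→R1→E→Eg: bottleneck 3, flow now 6.
Augment In→R1→Core→Eg: bottleneck 3, flow now 9.
No augmenting path remains; maximum flow = 9.
In the residual graph, reachable from In: {In}.
Min-cut edges: In→A (2), In→R1 (7); capacity 2 + 7 = 9.
This cut is saturated, so no flow can exceed 9.

9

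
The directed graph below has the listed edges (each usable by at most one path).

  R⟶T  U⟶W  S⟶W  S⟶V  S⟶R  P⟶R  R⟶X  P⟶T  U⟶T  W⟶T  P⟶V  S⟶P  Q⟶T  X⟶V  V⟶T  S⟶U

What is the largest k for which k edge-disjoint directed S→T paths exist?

5

Assign every edge capacity 1; by Menger, the answer equals the max flow.
Path S→P→T (+1); total 1.
Path S→R→T (+1); total 2.
Path S→U→T (+1); total 3.
Path S→V→T (+1); total 4.
Path S→W→T (+1); total 5.
No residual S→T path; max flow = 5.
Certifying cut of size 5: {S→P, S→R, S→U, S→V, S→W}.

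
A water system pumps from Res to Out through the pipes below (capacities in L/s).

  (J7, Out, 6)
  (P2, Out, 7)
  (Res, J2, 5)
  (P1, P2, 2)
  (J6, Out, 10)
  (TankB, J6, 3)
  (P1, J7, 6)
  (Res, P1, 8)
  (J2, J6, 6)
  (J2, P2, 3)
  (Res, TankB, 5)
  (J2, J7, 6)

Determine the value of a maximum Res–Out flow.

16

Augment Res→TankB→J6→Out: bottleneck 3, flow now 3.
Augment Res→J2→P2→Out: bottleneck 3, flow now 6.
Augment Res→J2→J6→Out: bottleneck 2, flow now 8.
Augment Res→P1→P2→Out: bottleneck 2, flow now 10.
Augment Res→P1→J7→Out: bottleneck 6, flow now 16.
No augmenting path remains; maximum flow = 16.
In the residual graph, reachable from Res: {Res, TankB}.
Min-cut edges: Res→J2 (5), Res→P1 (8), TankB→J6 (3); capacity 5 + 8 + 3 = 16.
This cut is saturated, so no flow can exceed 16.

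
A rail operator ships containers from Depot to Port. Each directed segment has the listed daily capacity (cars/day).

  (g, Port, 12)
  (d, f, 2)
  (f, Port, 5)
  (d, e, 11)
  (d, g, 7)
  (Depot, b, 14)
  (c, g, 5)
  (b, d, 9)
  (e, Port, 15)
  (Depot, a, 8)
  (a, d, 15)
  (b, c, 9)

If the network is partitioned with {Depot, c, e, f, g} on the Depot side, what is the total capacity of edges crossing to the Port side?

54

Edges leaving {Depot, c, e, f, g}: Depot→a (8), Depot→b (14), e→Port (15), f→Port (5), g→Port (12).
Cut capacity = 8 + 14 + 15 + 5 + 12 = 54.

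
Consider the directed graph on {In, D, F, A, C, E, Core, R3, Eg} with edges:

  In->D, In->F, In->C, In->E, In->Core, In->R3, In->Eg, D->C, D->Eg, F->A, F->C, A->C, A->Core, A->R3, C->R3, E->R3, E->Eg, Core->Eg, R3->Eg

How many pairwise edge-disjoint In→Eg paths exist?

Assign every edge capacity 1; by Menger, the answer equals the max flow.
Path In→Eg (+1); total 1.
Path In→D→Eg (+1); total 2.
Path In→E→Eg (+1); total 3.
Path In→Core→Eg (+1); total 4.
Path In→R3→Eg (+1); total 5.
No residual In→Eg path; max flow = 5.
Certifying cut of size 5: {Core→Eg, In→D, In→E, In→Eg, R3→Eg}.

5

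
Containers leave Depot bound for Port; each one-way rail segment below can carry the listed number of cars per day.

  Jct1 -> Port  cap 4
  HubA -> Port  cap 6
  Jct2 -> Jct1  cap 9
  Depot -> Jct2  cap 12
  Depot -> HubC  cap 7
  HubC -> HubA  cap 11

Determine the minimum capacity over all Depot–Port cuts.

Augment Depot→HubC→HubA→Port: bottleneck 6, flow now 6.
Augment Depot→Jct2→Jct1→Port: bottleneck 4, flow now 10.
No augmenting path remains; maximum flow = 10.
By max-flow min-cut, the minimum cut capacity equals the max flow.
In the residual graph, reachable from Depot: {Depot, HubC, Jct2, HubA, Jct1}.
Min-cut edges: HubA→Port (6), Jct1→Port (4); capacity 6 + 4 = 10.

10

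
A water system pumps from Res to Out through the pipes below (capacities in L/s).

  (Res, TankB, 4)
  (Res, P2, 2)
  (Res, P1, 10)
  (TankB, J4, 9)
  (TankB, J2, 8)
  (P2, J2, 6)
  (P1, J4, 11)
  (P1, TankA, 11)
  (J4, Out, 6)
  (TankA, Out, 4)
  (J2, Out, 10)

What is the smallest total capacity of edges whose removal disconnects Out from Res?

Augment Res→TankB→J4→Out: bottleneck 4, flow now 4.
Augment Res→P2→J2→Out: bottleneck 2, flow now 6.
Augment Res→P1→J4→Out: bottleneck 2, flow now 8.
Augment Res→P1→TankA→Out: bottleneck 4, flow now 12.
Augment Res→P1→J4→TankB→J2→Out: bottleneck 4, flow now 16. (uses reverse residual edge)
No augmenting path remains; maximum flow = 16.
By max-flow min-cut, the minimum cut capacity equals the max flow.
In the residual graph, reachable from Res: {Res}.
Min-cut edges: Res→TankB (4), Res→P2 (2), Res→P1 (10); capacity 4 + 2 + 10 = 16.

16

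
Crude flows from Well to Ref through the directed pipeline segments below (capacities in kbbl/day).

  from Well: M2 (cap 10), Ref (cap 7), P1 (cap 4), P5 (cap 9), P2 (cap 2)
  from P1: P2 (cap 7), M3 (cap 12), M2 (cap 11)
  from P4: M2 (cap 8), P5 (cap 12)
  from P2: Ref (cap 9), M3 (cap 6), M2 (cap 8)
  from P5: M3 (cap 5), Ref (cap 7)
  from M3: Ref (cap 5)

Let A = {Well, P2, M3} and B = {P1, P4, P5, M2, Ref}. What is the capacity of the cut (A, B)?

52

Edges leaving {Well, P2, M3}: Well→P1 (4), Well→P5 (9), Well→M2 (10), Well→Ref (7), P2→M2 (8), P2→Ref (9), M3→Ref (5).
Cut capacity = 4 + 9 + 10 + 7 + 8 + 9 + 5 = 52.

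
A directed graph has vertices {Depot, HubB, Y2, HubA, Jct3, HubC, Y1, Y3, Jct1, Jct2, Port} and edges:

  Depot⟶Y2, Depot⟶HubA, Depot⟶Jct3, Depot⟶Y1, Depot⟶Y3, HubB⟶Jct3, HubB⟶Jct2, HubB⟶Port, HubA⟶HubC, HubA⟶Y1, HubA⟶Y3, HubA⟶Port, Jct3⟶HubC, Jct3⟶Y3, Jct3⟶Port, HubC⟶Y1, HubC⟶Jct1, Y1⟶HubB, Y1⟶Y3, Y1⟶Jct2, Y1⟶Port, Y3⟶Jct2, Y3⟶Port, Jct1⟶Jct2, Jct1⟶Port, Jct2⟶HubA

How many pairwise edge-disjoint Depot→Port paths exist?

Assign every edge capacity 1; by Menger, the answer equals the max flow.
Path Depot→HubA→Port (+1); total 1.
Path Depot→Jct3→Port (+1); total 2.
Path Depot→Y1→Port (+1); total 3.
Path Depot→Y3→Port (+1); total 4.
No residual Depot→Port path; max flow = 4.
Certifying cut of size 4: {Depot→HubA, Depot→Jct3, Depot→Y1, Depot→Y3}.

4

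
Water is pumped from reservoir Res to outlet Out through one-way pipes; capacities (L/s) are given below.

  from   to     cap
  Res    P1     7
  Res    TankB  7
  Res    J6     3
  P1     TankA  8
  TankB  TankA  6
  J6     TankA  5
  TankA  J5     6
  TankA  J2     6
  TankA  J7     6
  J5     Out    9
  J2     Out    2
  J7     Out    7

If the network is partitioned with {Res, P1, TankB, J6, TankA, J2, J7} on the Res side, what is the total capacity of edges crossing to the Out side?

Edges leaving {Res, P1, TankB, J6, TankA, J2, J7}: TankA→J5 (6), J2→Out (2), J7→Out (7).
Cut capacity = 6 + 2 + 7 = 15.

15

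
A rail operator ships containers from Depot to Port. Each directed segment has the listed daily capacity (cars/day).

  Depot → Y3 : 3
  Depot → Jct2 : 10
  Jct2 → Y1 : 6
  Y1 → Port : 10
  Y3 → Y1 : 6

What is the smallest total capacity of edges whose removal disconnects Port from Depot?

Augment Depot→Y3→Y1→Port: bottleneck 3, flow now 3.
Augment Depot→Jct2→Y1→Port: bottleneck 6, flow now 9.
No augmenting path remains; maximum flow = 9.
By max-flow min-cut, the minimum cut capacity equals the max flow.
In the residual graph, reachable from Depot: {Depot, Jct2}.
Min-cut edges: Depot→Y3 (3), Jct2→Y1 (6); capacity 3 + 6 = 9.

9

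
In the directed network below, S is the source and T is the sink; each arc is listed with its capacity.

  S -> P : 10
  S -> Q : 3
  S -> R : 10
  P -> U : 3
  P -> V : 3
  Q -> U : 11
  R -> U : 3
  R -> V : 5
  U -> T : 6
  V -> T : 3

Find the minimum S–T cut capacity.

Augment S→P→U→T: bottleneck 3, flow now 3.
Augment S→P→V→T: bottleneck 3, flow now 6.
Augment S→Q→U→T: bottleneck 3, flow now 9.
No augmenting path remains; maximum flow = 9.
By max-flow min-cut, the minimum cut capacity equals the max flow.
In the residual graph, reachable from S: {S, P, Q, R, U, V}.
Min-cut edges: U→T (6), V→T (3); capacity 6 + 3 = 9.

9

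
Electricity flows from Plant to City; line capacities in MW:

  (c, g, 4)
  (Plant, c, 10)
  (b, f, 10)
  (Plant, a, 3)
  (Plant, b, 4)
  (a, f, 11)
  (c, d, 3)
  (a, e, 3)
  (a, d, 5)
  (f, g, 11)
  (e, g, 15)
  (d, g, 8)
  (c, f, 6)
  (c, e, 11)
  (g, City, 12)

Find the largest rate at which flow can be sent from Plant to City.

Augment Plant→c→g→City: bottleneck 4, flow now 4.
Augment Plant→a→d→g→City: bottleneck 3, flow now 7.
Augment Plant→b→f→g→City: bottleneck 4, flow now 11.
Augment Plant→c→d→g→City: bottleneck 1, flow now 12.
No augmenting path remains; maximum flow = 12.
In the residual graph, reachable from Plant: {Plant, a, b, c, d, e, f, g}.
Min-cut edges: g→City (12); capacity 12 = 12.
This cut is saturated, so no flow can exceed 12.

12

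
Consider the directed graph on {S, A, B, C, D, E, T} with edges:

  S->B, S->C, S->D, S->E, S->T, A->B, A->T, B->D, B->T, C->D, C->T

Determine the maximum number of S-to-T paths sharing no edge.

3

Assign every edge capacity 1; by Menger, the answer equals the max flow.
Path S→T (+1); total 1.
Path S→B→T (+1); total 2.
Path S→C→T (+1); total 3.
No residual S→T path; max flow = 3.
Certifying cut of size 3: {S→B, S→C, S→T}.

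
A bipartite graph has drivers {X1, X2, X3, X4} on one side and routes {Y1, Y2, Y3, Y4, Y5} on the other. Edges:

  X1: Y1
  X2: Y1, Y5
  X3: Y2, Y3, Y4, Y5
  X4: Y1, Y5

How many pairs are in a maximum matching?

Unit-capacity flow: source→left, listed edges, right→sink; max matching = max flow.
Augmenting path X1→Y1 (+1); matched 1.
Augmenting path X2→Y5 (+1); matched 2.
Augmenting path X3→Y2 (+1); matched 3.
No augmenting path remains; maximum matching = 3.
König certificate: {X3, Y1, Y5} is a vertex cover of size 3 (every listed pair touches it), so no matching can be larger.

3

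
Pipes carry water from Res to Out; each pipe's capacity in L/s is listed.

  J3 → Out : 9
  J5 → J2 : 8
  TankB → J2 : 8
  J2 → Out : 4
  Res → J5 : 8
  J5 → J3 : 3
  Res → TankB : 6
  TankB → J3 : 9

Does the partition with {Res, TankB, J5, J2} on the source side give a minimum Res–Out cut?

No — its capacity is 16, but the minimum cut has capacity 13.

Given cut capacity: 9 + 3 + 4 = 16.
Augment Res→TankB→J3→Out: bottleneck 6, flow now 6.
Augment Res→J5→J3→Out: bottleneck 3, flow now 9.
Augment Res→J5→J2→Out: bottleneck 4, flow now 13.
No augmenting path remains; maximum flow = 13.
In the residual graph, reachable from Res: {Res, J5, J2}.
Min-cut edges: Res→TankB (6), J5→J3 (3), J2→Out (4); capacity 6 + 3 + 4 = 13.
Cut capacity 16 exceeds the max flow 13, so it is not minimum.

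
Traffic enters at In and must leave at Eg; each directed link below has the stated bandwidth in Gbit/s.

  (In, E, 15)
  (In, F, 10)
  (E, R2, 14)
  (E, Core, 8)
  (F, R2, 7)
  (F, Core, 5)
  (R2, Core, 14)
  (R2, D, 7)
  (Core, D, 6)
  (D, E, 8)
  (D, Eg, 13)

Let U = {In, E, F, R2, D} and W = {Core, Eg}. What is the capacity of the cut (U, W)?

Edges leaving {In, E, F, R2, D}: E→Core (8), F→Core (5), R2→Core (14), D→Eg (13).
Cut capacity = 8 + 5 + 14 + 13 = 40.

40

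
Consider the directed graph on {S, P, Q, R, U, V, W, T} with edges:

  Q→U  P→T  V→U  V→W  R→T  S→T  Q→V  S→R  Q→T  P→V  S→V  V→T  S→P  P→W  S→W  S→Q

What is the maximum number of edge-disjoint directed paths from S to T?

Assign every edge capacity 1; by Menger, the answer equals the max flow.
Path S→T (+1); total 1.
Path S→P→T (+1); total 2.
Path S→Q→T (+1); total 3.
Path S→R→T (+1); total 4.
Path S→V→T (+1); total 5.
No residual S→T path; max flow = 5.
Certifying cut of size 5: {S→P, S→Q, S→R, S→T, S→V}.

5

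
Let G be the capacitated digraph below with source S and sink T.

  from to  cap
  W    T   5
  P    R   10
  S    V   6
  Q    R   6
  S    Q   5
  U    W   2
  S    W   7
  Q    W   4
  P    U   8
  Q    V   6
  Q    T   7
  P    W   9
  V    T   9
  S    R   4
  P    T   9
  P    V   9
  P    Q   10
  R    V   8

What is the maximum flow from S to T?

19

Augment S→Q→T: bottleneck 5, flow now 5.
Augment S→V→T: bottleneck 6, flow now 11.
Augment S→W→T: bottleneck 5, flow now 16.
Augment S→R→V→T: bottleneck 3, flow now 19.
No augmenting path remains; maximum flow = 19.
In the residual graph, reachable from S: {S, R, V, W}.
Min-cut edges: S→Q (5), V→T (9), W→T (5); capacity 5 + 9 + 5 = 19.
This cut is saturated, so no flow can exceed 19.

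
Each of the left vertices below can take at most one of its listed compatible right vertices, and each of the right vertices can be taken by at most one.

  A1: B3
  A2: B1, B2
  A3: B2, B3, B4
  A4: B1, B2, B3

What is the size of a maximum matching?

4

Unit-capacity flow: source→left, listed edges, right→sink; max matching = max flow.
Augmenting path A1→B3 (+1); matched 1.
Augmenting path A2→B1 (+1); matched 2.
Augmenting path A3→B2 (+1); matched 3.
Augmenting path A4→B2→A3→B4 (+1); matched 4.
No augmenting path remains; maximum matching = 4.
König certificate: {A1, A2, A3, A4} is a vertex cover of size 4 (every listed pair touches it), so no matching can be larger.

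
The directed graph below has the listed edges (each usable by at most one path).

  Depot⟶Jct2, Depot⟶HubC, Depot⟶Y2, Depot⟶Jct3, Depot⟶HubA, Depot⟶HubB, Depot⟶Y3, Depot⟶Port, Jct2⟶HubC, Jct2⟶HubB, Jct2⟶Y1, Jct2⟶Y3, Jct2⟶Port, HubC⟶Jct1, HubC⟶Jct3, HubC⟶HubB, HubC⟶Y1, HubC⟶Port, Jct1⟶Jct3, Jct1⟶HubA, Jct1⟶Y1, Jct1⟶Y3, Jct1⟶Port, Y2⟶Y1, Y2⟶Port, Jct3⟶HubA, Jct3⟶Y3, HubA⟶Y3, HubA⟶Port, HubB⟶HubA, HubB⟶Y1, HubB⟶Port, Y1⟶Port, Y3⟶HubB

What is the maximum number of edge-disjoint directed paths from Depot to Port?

7

Assign every edge capacity 1; by Menger, the answer equals the max flow.
Path Depot→Port (+1); total 1.
Path Depot→Jct2→Port (+1); total 2.
Path Depot→HubC→Port (+1); total 3.
Path Depot→Y2→Port (+1); total 4.
Path Depot→HubA→Port (+1); total 5.
Path Depot→HubB→Port (+1); total 6.
Path Depot→Y3→HubB→Y1→Port (+1); total 7.
No residual Depot→Port path; max flow = 7.
Certifying cut of size 7: {Depot→HubB, Depot→HubC, Depot→Jct2, Depot→Port, Depot→Y2, HubA→Port, Y3→HubB}.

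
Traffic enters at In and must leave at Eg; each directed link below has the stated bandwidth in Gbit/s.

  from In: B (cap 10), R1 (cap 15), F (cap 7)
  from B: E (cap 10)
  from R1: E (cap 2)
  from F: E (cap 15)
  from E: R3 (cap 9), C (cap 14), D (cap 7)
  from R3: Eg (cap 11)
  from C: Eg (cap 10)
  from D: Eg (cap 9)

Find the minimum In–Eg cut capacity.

Augment In→B→E→R3→Eg: bottleneck 9, flow now 9.
Augment In→B→E→C→Eg: bottleneck 1, flow now 10.
Augment In→R1→E→C→Eg: bottleneck 2, flow now 12.
Augment In→F→E→C→Eg: bottleneck 7, flow now 19.
No augmenting path remains; maximum flow = 19.
By max-flow min-cut, the minimum cut capacity equals the max flow.
In the residual graph, reachable from In: {In, R1}.
Min-cut edges: In→B (10), In→F (7), R1→E (2); capacity 10 + 7 + 2 = 19.

19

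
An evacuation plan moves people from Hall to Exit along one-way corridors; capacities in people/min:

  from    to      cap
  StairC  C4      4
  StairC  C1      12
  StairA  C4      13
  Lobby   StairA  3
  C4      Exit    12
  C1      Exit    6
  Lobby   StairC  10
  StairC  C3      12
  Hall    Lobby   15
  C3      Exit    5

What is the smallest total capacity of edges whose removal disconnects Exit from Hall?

13

Augment Hall→Lobby→StairA→C4→Exit: bottleneck 3, flow now 3.
Augment Hall→Lobby→StairC→C4→Exit: bottleneck 4, flow now 7.
Augment Hall→Lobby→StairC→C3→Exit: bottleneck 5, flow now 12.
Augment Hall→Lobby→StairC→C1→Exit: bottleneck 1, flow now 13.
No augmenting path remains; maximum flow = 13.
By max-flow min-cut, the minimum cut capacity equals the max flow.
In the residual graph, reachable from Hall: {Hall, Lobby}.
Min-cut edges: Lobby→StairA (3), Lobby→StairC (10); capacity 3 + 10 = 13.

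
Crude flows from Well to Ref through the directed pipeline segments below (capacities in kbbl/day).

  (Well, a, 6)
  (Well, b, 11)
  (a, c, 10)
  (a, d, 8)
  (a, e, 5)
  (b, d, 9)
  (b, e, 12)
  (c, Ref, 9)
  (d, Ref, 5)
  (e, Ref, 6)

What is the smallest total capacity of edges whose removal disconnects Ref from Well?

Augment Well→a→c→Ref: bottleneck 6, flow now 6.
Augment Well→b→d→Ref: bottleneck 5, flow now 11.
Augment Well→b→e→Ref: bottleneck 6, flow now 17.
No augmenting path remains; maximum flow = 17.
By max-flow min-cut, the minimum cut capacity equals the max flow.
In the residual graph, reachable from Well: {Well}.
Min-cut edges: Well→a (6), Well→b (11); capacity 6 + 11 = 17.

17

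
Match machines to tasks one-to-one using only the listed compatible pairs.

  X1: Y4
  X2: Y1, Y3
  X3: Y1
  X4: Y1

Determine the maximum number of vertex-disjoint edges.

3

Unit-capacity flow: source→left, listed edges, right→sink; max matching = max flow.
Augmenting path X1→Y4 (+1); matched 1.
Augmenting path X2→Y1 (+1); matched 2.
Augmenting path X3→Y1→X2→Y3 (+1); matched 3.
No augmenting path remains; maximum matching = 3.
König certificate: {X1, X2, Y1} is a vertex cover of size 3 (every listed pair touches it), so no matching can be larger.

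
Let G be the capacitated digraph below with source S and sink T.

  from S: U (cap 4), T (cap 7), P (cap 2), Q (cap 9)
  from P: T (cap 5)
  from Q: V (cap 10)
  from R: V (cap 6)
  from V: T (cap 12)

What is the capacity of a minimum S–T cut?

Augment S→T: bottleneck 7, flow now 7.
Augment S→P→T: bottleneck 2, flow now 9.
Augment S→Q→V→T: bottleneck 9, flow now 18.
No augmenting path remains; maximum flow = 18.
By max-flow min-cut, the minimum cut capacity equals the max flow.
In the residual graph, reachable from S: {S, U}.
Min-cut edges: S→P (2), S→Q (9), S→T (7); capacity 2 + 9 + 7 = 18.

18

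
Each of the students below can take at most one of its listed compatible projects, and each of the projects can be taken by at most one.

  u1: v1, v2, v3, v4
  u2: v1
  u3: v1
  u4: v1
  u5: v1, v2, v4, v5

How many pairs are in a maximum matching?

3

Unit-capacity flow: source→left, listed edges, right→sink; max matching = max flow.
Augmenting path u1→v1 (+1); matched 1.
Augmenting path u5→v2 (+1); matched 2.
Augmenting path u2→v1→u1→v3 (+1); matched 3.
No augmenting path remains; maximum matching = 3.
König certificate: {u1, u5, v1} is a vertex cover of size 3 (every listed pair touches it), so no matching can be larger.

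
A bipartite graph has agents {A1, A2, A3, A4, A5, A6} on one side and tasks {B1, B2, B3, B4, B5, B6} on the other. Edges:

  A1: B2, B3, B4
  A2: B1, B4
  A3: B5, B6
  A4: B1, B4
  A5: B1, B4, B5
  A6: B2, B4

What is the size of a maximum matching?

Unit-capacity flow: source→left, listed edges, right→sink; max matching = max flow.
Augmenting path A1→B2 (+1); matched 1.
Augmenting path A2→B1 (+1); matched 2.
Augmenting path A3→B5 (+1); matched 3.
Augmenting path A4→B4 (+1); matched 4.
Augmenting path A5→B5→A3→B6 (+1); matched 5.
Augmenting path A6→B2→A1→B3 (+1); matched 6.
No augmenting path remains; maximum matching = 6.
König certificate: {A1, A2, A3, A4, A5, A6} is a vertex cover of size 6 (every listed pair touches it), so no matching can be larger.

6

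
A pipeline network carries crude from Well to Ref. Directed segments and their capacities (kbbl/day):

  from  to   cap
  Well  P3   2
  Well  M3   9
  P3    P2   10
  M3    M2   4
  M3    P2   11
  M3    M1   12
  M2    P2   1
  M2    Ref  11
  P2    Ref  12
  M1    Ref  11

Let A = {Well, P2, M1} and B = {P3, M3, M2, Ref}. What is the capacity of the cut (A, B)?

Edges leaving {Well, P2, M1}: Well→P3 (2), Well→M3 (9), P2→Ref (12), M1→Ref (11).
Cut capacity = 2 + 9 + 12 + 11 = 34.

34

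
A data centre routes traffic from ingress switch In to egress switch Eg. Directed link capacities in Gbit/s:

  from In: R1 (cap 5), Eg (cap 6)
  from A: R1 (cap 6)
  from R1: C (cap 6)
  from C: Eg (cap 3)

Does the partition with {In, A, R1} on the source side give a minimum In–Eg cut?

No — its capacity is 12, but the minimum cut has capacity 9.

Given cut capacity: 6 + 6 = 12.
Augment In→Eg: bottleneck 6, flow now 6.
Augment In→R1→C→Eg: bottleneck 3, flow now 9.
No augmenting path remains; maximum flow = 9.
In the residual graph, reachable from In: {In, R1, C}.
Min-cut edges: In→Eg (6), C→Eg (3); capacity 6 + 3 = 9.
Cut capacity 12 exceeds the max flow 9, so it is not minimum.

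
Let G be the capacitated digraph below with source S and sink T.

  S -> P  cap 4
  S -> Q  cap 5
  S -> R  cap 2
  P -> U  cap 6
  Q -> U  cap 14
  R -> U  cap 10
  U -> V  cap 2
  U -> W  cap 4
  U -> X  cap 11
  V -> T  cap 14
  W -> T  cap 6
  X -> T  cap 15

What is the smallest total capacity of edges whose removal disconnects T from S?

Augment S→P→U→V→T: bottleneck 2, flow now 2.
Augment S→P→U→W→T: bottleneck 2, flow now 4.
Augment S→Q→U→W→T: bottleneck 2, flow now 6.
Augment S→Q→U→X→T: bottleneck 3, flow now 9.
Augment S→R→U→X→T: bottleneck 2, flow now 11.
No augmenting path remains; maximum flow = 11.
By max-flow min-cut, the minimum cut capacity equals the max flow.
In the residual graph, reachable from S: {S}.
Min-cut edges: S→P (4), S→Q (5), S→R (2); capacity 4 + 5 + 2 = 11.

11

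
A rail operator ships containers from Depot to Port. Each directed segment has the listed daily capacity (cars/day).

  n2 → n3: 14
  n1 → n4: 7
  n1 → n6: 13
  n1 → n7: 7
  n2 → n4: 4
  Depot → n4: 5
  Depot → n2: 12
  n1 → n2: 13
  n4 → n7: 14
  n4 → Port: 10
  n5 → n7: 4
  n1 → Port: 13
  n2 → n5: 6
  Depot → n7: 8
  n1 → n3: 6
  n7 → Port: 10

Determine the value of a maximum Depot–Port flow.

19

Augment Depot→n4→Port: bottleneck 5, flow now 5.
Augment Depot→n7→Port: bottleneck 8, flow now 13.
Augment Depot→n2→n4→Port: bottleneck 4, flow now 17.
Augment Depot→n2→n5→n7→Port: bottleneck 2, flow now 19.
No augmenting path remains; maximum flow = 19.
In the residual graph, reachable from Depot: {Depot, n2, n3, n5, n7}.
Min-cut edges: Depot→n4 (5), n2→n4 (4), n7→Port (10); capacity 5 + 4 + 10 = 19.
This cut is saturated, so no flow can exceed 19.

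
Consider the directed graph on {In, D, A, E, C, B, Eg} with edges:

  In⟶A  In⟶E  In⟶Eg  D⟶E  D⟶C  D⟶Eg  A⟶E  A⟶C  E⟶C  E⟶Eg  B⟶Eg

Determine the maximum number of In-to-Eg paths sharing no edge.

2

Assign every edge capacity 1; by Menger, the answer equals the max flow.
Path In→Eg (+1); total 1.
Path In→E→Eg (+1); total 2.
No residual In→Eg path; max flow = 2.
Certifying cut of size 2: {E→Eg, In→Eg}.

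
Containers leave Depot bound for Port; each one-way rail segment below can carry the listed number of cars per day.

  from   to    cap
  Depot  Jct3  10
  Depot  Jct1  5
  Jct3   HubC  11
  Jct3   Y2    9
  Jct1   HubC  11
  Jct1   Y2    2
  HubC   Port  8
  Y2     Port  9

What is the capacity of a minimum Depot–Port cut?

Augment Depot→Jct3→HubC→Port: bottleneck 8, flow now 8.
Augment Depot→Jct3→Y2→Port: bottleneck 2, flow now 10.
Augment Depot→Jct1→Y2→Port: bottleneck 2, flow now 12.
Augment Depot→Jct1→HubC→Jct3→Y2→Port: bottleneck 3, flow now 15. (uses reverse residual edge)
No augmenting path remains; maximum flow = 15.
By max-flow min-cut, the minimum cut capacity equals the max flow.
In the residual graph, reachable from Depot: {Depot}.
Min-cut edges: Depot→Jct3 (10), Depot→Jct1 (5); capacity 10 + 5 = 15.

15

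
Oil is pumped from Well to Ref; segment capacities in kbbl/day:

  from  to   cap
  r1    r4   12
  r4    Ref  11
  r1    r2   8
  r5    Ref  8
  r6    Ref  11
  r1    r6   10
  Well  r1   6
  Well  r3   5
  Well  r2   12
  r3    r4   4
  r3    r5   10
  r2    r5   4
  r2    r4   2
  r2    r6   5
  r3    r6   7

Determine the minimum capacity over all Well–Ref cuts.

Augment Well→r1→r4→Ref: bottleneck 6, flow now 6.
Augment Well→r2→r4→Ref: bottleneck 2, flow now 8.
Augment Well→r2→r5→Ref: bottleneck 4, flow now 12.
Augment Well→r2→r6→Ref: bottleneck 5, flow now 17.
Augment Well→r3→r4→Ref: bottleneck 3, flow now 20.
Augment Well→r3→r5→Ref: bottleneck 2, flow now 22.
No augmenting path remains; maximum flow = 22.
By max-flow min-cut, the minimum cut capacity equals the max flow.
In the residual graph, reachable from Well: {Well, r2}.
Min-cut edges: Well→r1 (6), Well→r3 (5), r2→r4 (2), r2→r5 (4), r2→r6 (5); capacity 6 + 5 + 2 + 4 + 5 = 22.

22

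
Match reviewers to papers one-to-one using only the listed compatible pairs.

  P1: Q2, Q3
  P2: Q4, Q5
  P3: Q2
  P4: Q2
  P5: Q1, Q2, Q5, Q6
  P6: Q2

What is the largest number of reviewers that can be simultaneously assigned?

4

Unit-capacity flow: source→left, listed edges, right→sink; max matching = max flow.
Augmenting path P1→Q2 (+1); matched 1.
Augmenting path P2→Q4 (+1); matched 2.
Augmenting path P5→Q1 (+1); matched 3.
Augmenting path P3→Q2→P1→Q3 (+1); matched 4.
No augmenting path remains; maximum matching = 4.
König certificate: {P1, P2, P5, Q2} is a vertex cover of size 4 (every listed pair touches it), so no matching can be larger.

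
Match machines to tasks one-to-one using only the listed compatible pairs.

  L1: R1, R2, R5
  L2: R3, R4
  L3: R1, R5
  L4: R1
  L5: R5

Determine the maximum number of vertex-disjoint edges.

Unit-capacity flow: source→left, listed edges, right→sink; max matching = max flow.
Augmenting path L1→R1 (+1); matched 1.
Augmenting path L2→R3 (+1); matched 2.
Augmenting path L3→R5 (+1); matched 3.
Augmenting path L4→R1→L1→R2 (+1); matched 4.
No augmenting path remains; maximum matching = 4.
König certificate: {L1, L2, R1, R5} is a vertex cover of size 4 (every listed pair touches it), so no matching can be larger.

4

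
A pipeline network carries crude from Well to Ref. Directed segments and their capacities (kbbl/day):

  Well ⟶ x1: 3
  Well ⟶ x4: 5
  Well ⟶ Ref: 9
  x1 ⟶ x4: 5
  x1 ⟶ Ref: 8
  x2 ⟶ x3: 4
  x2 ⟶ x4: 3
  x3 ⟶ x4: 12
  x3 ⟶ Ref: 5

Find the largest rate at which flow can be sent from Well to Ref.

12

Augment Well→Ref: bottleneck 9, flow now 9.
Augment Well→x1→Ref: bottleneck 3, flow now 12.
No augmenting path remains; maximum flow = 12.
In the residual graph, reachable from Well: {Well, x4}.
Min-cut edges: Well→x1 (3), Well→Ref (9); capacity 3 + 9 = 12.
This cut is saturated, so no flow can exceed 12.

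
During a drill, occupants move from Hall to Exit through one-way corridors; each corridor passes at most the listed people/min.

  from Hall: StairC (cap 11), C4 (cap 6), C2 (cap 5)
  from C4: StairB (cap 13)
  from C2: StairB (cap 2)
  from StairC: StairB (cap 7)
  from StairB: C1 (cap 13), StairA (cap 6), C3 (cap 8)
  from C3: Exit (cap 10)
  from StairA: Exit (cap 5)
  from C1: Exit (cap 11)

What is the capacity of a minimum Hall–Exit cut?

15

Augment Hall→C4→StairB→C3→Exit: bottleneck 6, flow now 6.
Augment Hall→C2→StairB→C3→Exit: bottleneck 2, flow now 8.
Augment Hall→StairC→StairB→StairA→Exit: bottleneck 5, flow now 13.
Augment Hall→StairC→StairB→C1→Exit: bottleneck 2, flow now 15.
No augmenting path remains; maximum flow = 15.
By max-flow min-cut, the minimum cut capacity equals the max flow.
In the residual graph, reachable from Hall: {Hall, C2, StairC}.
Min-cut edges: Hall→C4 (6), C2→StairB (2), StairC→StairB (7); capacity 6 + 2 + 7 = 15.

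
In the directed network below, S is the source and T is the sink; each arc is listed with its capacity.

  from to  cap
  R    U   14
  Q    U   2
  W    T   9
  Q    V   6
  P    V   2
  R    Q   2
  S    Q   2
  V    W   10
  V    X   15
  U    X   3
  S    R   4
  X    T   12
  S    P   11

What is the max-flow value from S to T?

8

Augment S→P→V→W→T: bottleneck 2, flow now 2.
Augment S→Q→U→X→T: bottleneck 2, flow now 4.
Augment S→R→U→X→T: bottleneck 1, flow now 5.
Augment S→R→Q→V→W→T: bottleneck 2, flow now 7.
Augment S→R→U→Q→V→W→T: bottleneck 1, flow now 8. (uses reverse residual edge)
No augmenting path remains; maximum flow = 8.
In the residual graph, reachable from S: {S, P}.
Min-cut edges: S→Q (2), S→R (4), P→V (2); capacity 2 + 4 + 2 = 8.
This cut is saturated, so no flow can exceed 8.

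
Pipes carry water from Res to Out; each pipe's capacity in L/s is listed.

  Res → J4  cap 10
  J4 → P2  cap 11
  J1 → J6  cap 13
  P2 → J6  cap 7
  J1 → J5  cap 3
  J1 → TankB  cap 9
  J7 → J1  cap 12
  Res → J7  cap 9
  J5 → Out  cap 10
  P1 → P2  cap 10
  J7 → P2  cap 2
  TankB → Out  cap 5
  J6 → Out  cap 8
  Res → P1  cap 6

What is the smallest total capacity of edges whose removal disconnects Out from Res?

Augment Res→J4→P2→J6→Out: bottleneck 7, flow now 7.
Augment Res→J7→J1→J6→Out: bottleneck 1, flow now 8.
Augment Res→J7→J1→J5→Out: bottleneck 3, flow now 11.
Augment Res→J7→J1→TankB→Out: bottleneck 5, flow now 16.
No augmenting path remains; maximum flow = 16.
By max-flow min-cut, the minimum cut capacity equals the max flow.
In the residual graph, reachable from Res: {Res, J4, P1, P2}.
Min-cut edges: Res→J7 (9), P2→J6 (7); capacity 9 + 7 = 16.

16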